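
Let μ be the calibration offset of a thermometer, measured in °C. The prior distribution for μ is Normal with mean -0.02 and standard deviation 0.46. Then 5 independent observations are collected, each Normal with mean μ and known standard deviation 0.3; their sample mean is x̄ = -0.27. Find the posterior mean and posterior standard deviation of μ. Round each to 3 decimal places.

Posterior mean ≈ -0.250; posterior SD ≈ 0.129

Prior precision 1/τ₀² = 1/0.46² = 4.72590; data precision n/σ² = 5/0.3² = 55.5556.
Posterior precision = 4.72590 + 55.5556 = 60.2815, giving posterior SD = 1/√60.2815 = 0.129.
Posterior mean = (4.72590·-0.02 + 55.5556·-0.27) / 60.2815 = -0.250.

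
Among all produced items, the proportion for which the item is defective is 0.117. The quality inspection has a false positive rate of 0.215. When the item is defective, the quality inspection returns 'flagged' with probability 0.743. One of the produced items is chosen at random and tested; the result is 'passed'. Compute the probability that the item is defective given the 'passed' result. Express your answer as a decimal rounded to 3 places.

Write H for 'the item is defective'. Prior odds H:¬H = 0.117/0.883 = 0.13250. For the 'passed' outcome, the likelihood ratio is 0.257/0.785 = 0.32739.
Posterior odds = 0.13250 × 0.32739 = 0.043380, so P(H|E) = 0.043380/(1+0.043380) = 0.042.

P(H | E) ≈ 0.042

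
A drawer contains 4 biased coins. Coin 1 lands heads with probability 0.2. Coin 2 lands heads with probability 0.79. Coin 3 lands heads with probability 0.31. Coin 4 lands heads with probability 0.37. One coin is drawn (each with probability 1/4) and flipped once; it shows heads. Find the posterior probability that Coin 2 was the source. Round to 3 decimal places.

Posterior probability ≈ 0.473

P(heads|C1) = 0.2; P(heads|C2) = 0.79; P(heads|C3) = 0.31; P(heads|C4) = 0.37.
Prior × likelihood for each source: 0.25·0.2=0.05000, 0.25·0.79=0.1975, 0.25·0.31=0.07750, 0.25·0.37=0.09250. Summing gives P(heads) = 0.41750.
P(Coin 2 | heads) = 0.1975 / 0.41750 = 0.473.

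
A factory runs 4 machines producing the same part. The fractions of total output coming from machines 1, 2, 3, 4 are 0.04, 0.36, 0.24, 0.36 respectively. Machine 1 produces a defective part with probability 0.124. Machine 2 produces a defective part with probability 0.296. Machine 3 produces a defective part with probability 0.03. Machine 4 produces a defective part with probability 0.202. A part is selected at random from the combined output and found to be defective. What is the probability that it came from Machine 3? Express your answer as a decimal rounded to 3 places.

Tabulate prior·likelihood by source: [1] prior 0.04, lik 0.124, product 0.004960; [2] prior 0.36, lik 0.296, product 0.1066; [3] prior 0.24, lik 0.03, product 0.007200; [4] prior 0.36, lik 0.202, product 0.07272.
Normalizing constant = 0.19144; the posterior for Machine 3 is its product over the sum, 0.007200/0.19144 = 0.038.

Posterior probability ≈ 0.038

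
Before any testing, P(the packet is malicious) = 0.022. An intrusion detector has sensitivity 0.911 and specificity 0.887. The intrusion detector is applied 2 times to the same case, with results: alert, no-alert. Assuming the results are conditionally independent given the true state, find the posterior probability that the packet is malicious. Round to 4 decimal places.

Let H be the event that the packet is malicious; start with P(H) = 0.022. P('alert'|H) = 0.911, P('alert'|¬H) = 0.113.
Update on result 1 ('alert'): P(H) ← 0.911·0.0220 / (0.911·0.0220 + 0.113·0.9780) = 0.020042/0.13056 = 0.1535.
Update on result 2 ('no-alert'): P(H) ← 0.089·0.1535 / (0.089·0.1535 + 0.887·0.8465) = 0.013663/0.76450 = 0.0179.

Posterior P(H) ≈ 0.0179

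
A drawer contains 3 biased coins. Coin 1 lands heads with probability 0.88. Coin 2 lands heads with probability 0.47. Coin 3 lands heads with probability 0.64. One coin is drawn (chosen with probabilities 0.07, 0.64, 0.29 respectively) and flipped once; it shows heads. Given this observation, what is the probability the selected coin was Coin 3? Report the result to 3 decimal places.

Tabulate prior·likelihood by source: [1] prior 0.07, lik 0.88, product 0.06160; [2] prior 0.64, lik 0.47, product 0.3008; [3] prior 0.29, lik 0.64, product 0.1856.
Normalizing constant = 0.54800; the posterior for Coin 3 is its product over the sum, 0.1856/0.54800 = 0.339.

Posterior probability ≈ 0.339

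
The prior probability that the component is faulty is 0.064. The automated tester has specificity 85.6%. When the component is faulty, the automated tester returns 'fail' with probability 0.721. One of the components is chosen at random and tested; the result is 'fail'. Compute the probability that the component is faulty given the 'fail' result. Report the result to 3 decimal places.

P(H | E) ≈ 0.255

Let H be the event that the component is faulty. P(H) = 0.064, so P(¬H) = 0.936. With E the 'fail' result, P(E|H) = 0.721 and P(E|¬H) = 0.144.
P(E) = 0.721·0.064 + 0.144·0.936 = 0.046144 + 0.13478 = 0.18093.
By Bayes' theorem, P(H|E) = 0.046144 / 0.18093 = 0.255.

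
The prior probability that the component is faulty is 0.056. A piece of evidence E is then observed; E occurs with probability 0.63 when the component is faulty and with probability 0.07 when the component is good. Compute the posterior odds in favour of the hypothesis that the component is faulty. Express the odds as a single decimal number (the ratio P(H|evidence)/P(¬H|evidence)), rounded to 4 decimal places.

Prior odds = 0.056/(1−0.056) = 0.059322.
Likelihood ratio for E = 0.63/0.07 = 9.0000.
Posterior odds = prior odds × LR = 0.53390.

Posterior odds ≈ 0.5339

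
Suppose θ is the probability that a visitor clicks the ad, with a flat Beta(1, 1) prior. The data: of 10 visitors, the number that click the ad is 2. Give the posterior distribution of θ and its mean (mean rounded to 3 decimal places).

Posterior: Beta(3, 9); mean ≈ 0.250

Observing 2 successes and 8 failures updates Beta(1, 1) by adding the success and failure counts to the two shape parameters: α = 1+2 = 3, β = 1+8 = 9.
E[θ | data] = 3/(3+9) = 0.250.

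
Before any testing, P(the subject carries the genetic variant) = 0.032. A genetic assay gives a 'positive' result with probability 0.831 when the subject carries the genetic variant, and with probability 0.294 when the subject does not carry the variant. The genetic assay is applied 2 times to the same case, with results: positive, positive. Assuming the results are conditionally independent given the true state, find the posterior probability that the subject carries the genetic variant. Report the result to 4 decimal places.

Posterior P(H) ≈ 0.2089

Let H be the event that the subject carries the genetic variant; start with P(H) = 0.032. P('positive'|H) = 0.831, P('positive'|¬H) = 0.294.
Update on result 1 ('positive'): P(H) ← 0.831·0.0320 / (0.831·0.0320 + 0.294·0.9680) = 0.026592/0.31118 = 0.0855.
Update on result 2 ('positive'): P(H) ← 0.831·0.0855 / (0.831·0.0855 + 0.294·0.9145) = 0.071012/0.33989 = 0.2089.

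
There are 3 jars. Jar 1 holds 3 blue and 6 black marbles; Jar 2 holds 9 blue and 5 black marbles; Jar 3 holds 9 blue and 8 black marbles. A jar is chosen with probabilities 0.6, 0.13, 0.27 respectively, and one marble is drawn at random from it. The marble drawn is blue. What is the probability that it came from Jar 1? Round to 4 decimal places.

Posterior probability ≈ 0.4689

P(blue|Jar 1) = 0.3333; P(blue|Jar 2) = 0.6429; P(blue|Jar 3) = 0.5294.
Prior × likelihood for each source: 0.6·0.3333=0.2000, 0.13·0.6429=0.08357, 0.27·0.5294=0.1429. Summing gives P(blue) = 0.42651.
P(Jar 1 | blue) = 0.2000 / 0.42651 = 0.4689.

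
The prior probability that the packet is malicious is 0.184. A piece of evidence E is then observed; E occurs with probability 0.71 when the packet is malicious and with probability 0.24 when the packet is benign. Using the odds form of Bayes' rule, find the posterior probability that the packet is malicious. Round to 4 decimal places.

Posterior probability ≈ 0.4001

Prior odds = 0.184/(1−0.184) = 0.22549.
Likelihood ratio for E = 0.71/0.24 = 2.9583.
Posterior odds = prior odds × LR = 0.66708.
Posterior probability = odds/(1+odds) = 0.66708/1.6671 = 0.4001.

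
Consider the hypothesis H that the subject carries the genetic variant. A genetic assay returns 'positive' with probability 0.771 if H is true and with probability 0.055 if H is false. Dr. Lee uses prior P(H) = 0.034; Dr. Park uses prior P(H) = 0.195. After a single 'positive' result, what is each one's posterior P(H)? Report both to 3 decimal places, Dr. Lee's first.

P('+'|H) = 0.771, P('+'|¬H) = 0.055.
Dr. Lee: numerator 0.771·0.034 = 0.026214; evidence = 0.026214+0.055·0.966 = 0.079344; posterior = 0.330.
Dr. Park: numerator 0.771·0.195 = 0.15035; evidence = 0.15035+0.055·0.805 = 0.19462; posterior = 0.773.

Dr. Lee: 0.330; Dr. Park: 0.773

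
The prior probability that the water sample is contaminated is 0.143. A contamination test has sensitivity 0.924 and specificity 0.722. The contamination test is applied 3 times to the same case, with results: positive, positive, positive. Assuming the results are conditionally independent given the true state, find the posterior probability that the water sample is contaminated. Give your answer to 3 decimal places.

Let H be the event that the water sample is contaminated; start with P(H) = 0.143. P('positive'|H) = 0.924, P('positive'|¬H) = 0.278.
Update on result 1 ('positive'): P(H) ← 0.924·0.1430 / (0.924·0.1430 + 0.278·0.8570) = 0.13213/0.37038 = 0.3567.
Update on result 2 ('positive'): P(H) ← 0.924·0.3567 / (0.924·0.3567 + 0.278·0.6433) = 0.32964/0.50846 = 0.6483.
Update on result 3 ('positive'): P(H) ← 0.924·0.6483 / (0.924·0.6483 + 0.278·0.3517) = 0.59903/0.69680 = 0.8597.

Posterior P(H) ≈ 0.860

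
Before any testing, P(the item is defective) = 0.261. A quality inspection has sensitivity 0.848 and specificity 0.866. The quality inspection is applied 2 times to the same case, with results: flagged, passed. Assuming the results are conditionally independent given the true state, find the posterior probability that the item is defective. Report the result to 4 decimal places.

Posterior P(H) ≈ 0.2818

Let H be the event that the item is defective; start with P(H) = 0.261. P('flagged'|H) = 0.848, P('flagged'|¬H) = 0.134.
Update on result 1 ('flagged'): P(H) ← 0.848·0.2610 / (0.848·0.2610 + 0.134·0.7390) = 0.22133/0.32035 = 0.6909.
Update on result 2 ('passed'): P(H) ← 0.152·0.6909 / (0.152·0.6909 + 0.866·0.3091) = 0.10501/0.37271 = 0.2818.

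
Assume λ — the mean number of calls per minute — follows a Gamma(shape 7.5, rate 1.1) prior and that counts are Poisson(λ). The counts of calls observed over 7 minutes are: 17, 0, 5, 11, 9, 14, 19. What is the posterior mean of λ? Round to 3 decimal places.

Total count ∑xᵢ = 75 over n = 7 minutes.
Gamma is conjugate to the Poisson likelihood: posterior is Gamma(shape = 7.5+75 = 82.5, rate = 1.1+7 = 8.1).
Posterior mean = shape/rate = 82.5/8.1 = 10.185.

Posterior mean ≈ 10.185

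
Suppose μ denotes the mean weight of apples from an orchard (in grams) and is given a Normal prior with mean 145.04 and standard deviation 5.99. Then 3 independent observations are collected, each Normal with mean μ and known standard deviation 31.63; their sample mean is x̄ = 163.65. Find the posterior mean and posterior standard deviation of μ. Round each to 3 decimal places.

With known σ, the Normal prior is conjugate. Weight on the data is w = (n/σ²)/(n/σ² + 1/τ₀²) = 0.00299863/(0.00299863+0.0278706) = 0.097140.
Posterior mean = w·x̄ + (1−w)·μ₀ = 0.097140·163.65 + 0.90286·145.04 = 146.848. Posterior variance = 1/(0.00299863+0.0278706) = 32.3947, so SD = 5.692.

Posterior mean ≈ 146.848; posterior SD ≈ 5.692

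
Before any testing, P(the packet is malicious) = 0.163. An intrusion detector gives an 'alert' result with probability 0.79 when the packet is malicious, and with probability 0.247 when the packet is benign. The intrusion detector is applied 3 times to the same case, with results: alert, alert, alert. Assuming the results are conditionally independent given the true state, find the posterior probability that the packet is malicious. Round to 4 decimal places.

Let H be the event that the packet is malicious; start with P(H) = 0.163. P('alert'|H) = 0.79, P('alert'|¬H) = 0.247.
Update on result 1 ('alert'): P(H) ← 0.79·0.1630 / (0.79·0.1630 + 0.247·0.8370) = 0.12877/0.33551 = 0.3838.
Update on result 2 ('alert'): P(H) ← 0.79·0.3838 / (0.79·0.3838 + 0.247·0.6162) = 0.30321/0.45541 = 0.6658.
Update on result 3 ('alert'): P(H) ← 0.79·0.6658 / (0.79·0.6658 + 0.247·0.3342) = 0.52598/0.60853 = 0.8643.

Posterior P(H) ≈ 0.8643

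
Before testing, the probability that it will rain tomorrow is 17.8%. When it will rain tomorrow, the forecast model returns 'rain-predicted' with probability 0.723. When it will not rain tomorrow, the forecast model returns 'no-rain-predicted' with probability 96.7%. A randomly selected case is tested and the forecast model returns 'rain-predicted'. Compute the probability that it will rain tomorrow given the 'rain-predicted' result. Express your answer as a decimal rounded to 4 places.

Write H for 'it will rain tomorrow'. Prior odds H:¬H = 0.178/0.822 = 0.21655. For the 'rain-predicted' outcome, the likelihood ratio is 0.723/0.033 = 21.909.
Posterior odds = 0.21655 × 21.909 = 4.7443, so P(H|E) = 4.7443/(1+4.7443) = 0.8259.

P(H | E) ≈ 0.8259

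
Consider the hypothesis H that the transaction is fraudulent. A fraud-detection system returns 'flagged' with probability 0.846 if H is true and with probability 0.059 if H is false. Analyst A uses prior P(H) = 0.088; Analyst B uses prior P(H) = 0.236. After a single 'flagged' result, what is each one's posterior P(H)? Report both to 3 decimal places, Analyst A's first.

Analyst A: 0.580; Analyst B: 0.816

The likelihood ratio for a 'flagged' result is 0.846/0.059 = 14.339.
Analyst A: prior odds 0.088/0.912 = 0.096491; posterior odds 1.3836; posterior probability 0.580.
Analyst B: prior odds 0.236/0.764 = 0.30890; posterior odds 4.4293; posterior probability 0.816.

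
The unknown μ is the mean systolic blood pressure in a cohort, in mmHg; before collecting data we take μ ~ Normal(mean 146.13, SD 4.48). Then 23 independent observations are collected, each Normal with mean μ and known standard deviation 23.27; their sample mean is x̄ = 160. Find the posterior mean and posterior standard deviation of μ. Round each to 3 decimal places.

Prior precision 1/τ₀² = 1/4.48² = 0.0498246; data precision n/σ² = 23/23.27² = 0.0424752.
Posterior precision = 0.0498246 + 0.0424752 = 0.0922998, giving posterior SD = 1/√0.0922998 = 3.292.
Posterior mean = (0.0498246·146.13 + 0.0424752·160) / 0.0922998 = 152.513.

Posterior mean ≈ 152.513; posterior SD ≈ 3.292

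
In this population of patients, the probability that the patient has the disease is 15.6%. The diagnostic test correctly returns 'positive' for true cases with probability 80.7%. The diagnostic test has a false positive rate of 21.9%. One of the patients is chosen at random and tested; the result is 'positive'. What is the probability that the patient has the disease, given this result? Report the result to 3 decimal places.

Let H be the event that the patient has the disease. P(H) = 0.156, so P(¬H) = 0.844. With E the 'positive' result, P(E|H) = 0.807 and P(E|¬H) = 0.219.
P(E) = 0.807·0.156 + 0.219·0.844 = 0.12589 + 0.18484 = 0.31073.
By Bayes' theorem, P(H|E) = 0.12589 / 0.31073 = 0.405.

P(H | E) ≈ 0.405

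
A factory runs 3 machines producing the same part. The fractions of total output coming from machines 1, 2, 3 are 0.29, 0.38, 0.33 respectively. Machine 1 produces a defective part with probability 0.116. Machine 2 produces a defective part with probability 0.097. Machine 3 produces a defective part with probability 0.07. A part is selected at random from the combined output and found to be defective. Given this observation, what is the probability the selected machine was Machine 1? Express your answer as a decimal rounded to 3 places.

Posterior probability ≈ 0.359

P(defective|M1) = 0.116; P(defective|M2) = 0.097; P(defective|M3) = 0.07.
Prior × likelihood for each source: 0.29·0.116=0.03364, 0.38·0.097=0.03686, 0.33·0.07=0.02310. Summing gives P(defective) = 0.093600.
P(Machine 1 | defective) = 0.03364 / 0.093600 = 0.359.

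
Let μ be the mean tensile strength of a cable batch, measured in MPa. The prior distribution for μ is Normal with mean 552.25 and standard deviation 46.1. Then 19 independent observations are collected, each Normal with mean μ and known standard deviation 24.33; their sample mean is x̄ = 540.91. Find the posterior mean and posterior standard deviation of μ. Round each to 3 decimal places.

Posterior mean ≈ 541.074; posterior SD ≈ 5.541

With known σ, the Normal prior is conjugate. Weight on the data is w = (n/σ²)/(n/σ² + 1/τ₀²) = 0.0320974/(0.0320974+0.00047054) = 0.98555.
Posterior mean = w·x̄ + (1−w)·μ₀ = 0.98555·540.91 + 0.014448·552.25 = 541.074. Posterior variance = 1/(0.0320974+0.00047054) = 30.7051, so SD = 5.541.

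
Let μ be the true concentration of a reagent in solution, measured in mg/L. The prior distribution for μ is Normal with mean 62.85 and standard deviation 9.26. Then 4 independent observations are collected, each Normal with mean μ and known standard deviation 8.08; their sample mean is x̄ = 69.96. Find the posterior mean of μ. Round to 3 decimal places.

Posterior mean ≈ 68.823

Prior precision 1/τ₀² = 1/9.26² = 0.0116621; data precision n/σ² = 4/8.08² = 0.0612685.
Posterior precision = 0.0116621 + 0.0612685 = 0.0729306.
Posterior mean = (0.0116621·62.85 + 0.0612685·69.96) / 0.0729306 = 68.823.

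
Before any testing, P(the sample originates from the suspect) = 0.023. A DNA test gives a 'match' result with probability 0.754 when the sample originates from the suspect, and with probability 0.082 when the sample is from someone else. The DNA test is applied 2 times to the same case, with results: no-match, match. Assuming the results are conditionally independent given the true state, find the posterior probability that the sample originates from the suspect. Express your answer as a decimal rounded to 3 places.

With H the event that the sample originates from the suspect, the joint likelihood of the observed sequence is P(data|H) = 0.246·0.754 = 0.18548 and P(data|¬H) = 0.918·0.082 = 0.075276.
Bayes: P(H|data) = 0.023·0.18548 / (0.023·0.18548 + 0.977·0.075276) = 0.0042661/0.077811 = 0.0548.

Posterior P(H) ≈ 0.055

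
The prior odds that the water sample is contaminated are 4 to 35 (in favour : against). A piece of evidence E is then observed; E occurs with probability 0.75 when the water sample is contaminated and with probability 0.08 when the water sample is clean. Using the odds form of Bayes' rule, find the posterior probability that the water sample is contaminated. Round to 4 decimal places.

Posterior probability ≈ 0.5172

Prior odds = 4/35 = 0.11429. In log-odds, ln(0.11429) = -2.1691.
Add log likelihood ratio: ln(9.3750) = 2.2380.
Posterior log-odds = 0.068993, so posterior odds = exp(0.068993) = 1.0714. Converting, P(H|E) = 1.0714/2.0714 = 0.5172.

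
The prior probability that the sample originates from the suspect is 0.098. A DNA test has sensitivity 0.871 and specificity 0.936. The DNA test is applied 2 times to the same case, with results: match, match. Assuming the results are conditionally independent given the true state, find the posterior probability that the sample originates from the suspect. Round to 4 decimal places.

Let H be the event that the sample originates from the suspect; start with P(H) = 0.098. P('match'|H) = 0.871, P('match'|¬H) = 0.064.
Update on result 1 ('match'): P(H) ← 0.871·0.0980 / (0.871·0.0980 + 0.064·0.9020) = 0.085358/0.14309 = 0.5966.
Update on result 2 ('match'): P(H) ← 0.871·0.5966 / (0.871·0.5966 + 0.064·0.4034) = 0.51960/0.54542 = 0.9527.

Posterior P(H) ≈ 0.9527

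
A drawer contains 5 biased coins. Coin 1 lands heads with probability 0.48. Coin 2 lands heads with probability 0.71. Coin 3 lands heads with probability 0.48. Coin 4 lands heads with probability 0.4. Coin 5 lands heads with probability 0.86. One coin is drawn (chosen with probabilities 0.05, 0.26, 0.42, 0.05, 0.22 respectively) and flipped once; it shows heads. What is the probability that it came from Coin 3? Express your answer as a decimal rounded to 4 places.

Posterior probability ≈ 0.3255

Tabulate prior·likelihood by source: [1] prior 0.05, lik 0.48, product 0.02400; [2] prior 0.26, lik 0.71, product 0.1846; [3] prior 0.42, lik 0.48, product 0.2016; [4] prior 0.05, lik 0.4, product 0.02000; [5] prior 0.22, lik 0.86, product 0.1892.
Normalizing constant = 0.61940; the posterior for Coin 3 is its product over the sum, 0.2016/0.61940 = 0.3255.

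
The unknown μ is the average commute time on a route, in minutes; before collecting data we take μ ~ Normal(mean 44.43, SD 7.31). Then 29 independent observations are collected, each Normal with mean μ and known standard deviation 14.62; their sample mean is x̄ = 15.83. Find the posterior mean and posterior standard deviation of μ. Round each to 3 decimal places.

Posterior mean ≈ 19.297; posterior SD ≈ 2.545

With known σ, the Normal prior is conjugate. Weight on the data is w = (n/σ²)/(n/σ² + 1/τ₀²) = 0.135676/(0.135676+0.0187139) = 0.87879.
Posterior mean = w·x̄ + (1−w)·μ₀ = 0.87879·15.83 + 0.12121·44.43 = 19.297. Posterior variance = 1/(0.135676+0.0187139) = 6.47710, so SD = 2.545.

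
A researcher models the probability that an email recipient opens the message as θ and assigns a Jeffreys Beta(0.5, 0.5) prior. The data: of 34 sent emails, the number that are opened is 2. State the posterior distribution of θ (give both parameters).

The binomial likelihood is conjugate to the Beta prior: with 2 successes and 32 failures, the posterior is Beta(0.5+2, 0.5+32) = Beta(2.5, 32.5).

Posterior: Beta(2.5, 32.5)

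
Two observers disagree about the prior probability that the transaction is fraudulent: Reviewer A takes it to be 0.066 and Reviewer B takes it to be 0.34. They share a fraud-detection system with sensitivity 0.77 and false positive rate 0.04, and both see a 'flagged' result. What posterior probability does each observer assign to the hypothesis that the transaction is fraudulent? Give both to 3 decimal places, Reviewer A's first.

P('+'|H) = 0.77, P('+'|¬H) = 0.04.
Reviewer A: numerator 0.77·0.066 = 0.050820; evidence = 0.050820+0.04·0.934 = 0.088180; posterior = 0.576.
Reviewer B: numerator 0.77·0.34 = 0.26180; evidence = 0.26180+0.04·0.66 = 0.28820; posterior = 0.908.

Reviewer A: 0.576; Reviewer B: 0.908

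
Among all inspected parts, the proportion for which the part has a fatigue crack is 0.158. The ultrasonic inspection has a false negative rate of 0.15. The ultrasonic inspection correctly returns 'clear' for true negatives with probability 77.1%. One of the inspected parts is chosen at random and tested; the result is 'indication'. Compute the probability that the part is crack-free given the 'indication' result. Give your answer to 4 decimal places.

P(¬H | E) ≈ 0.5894

Write H for 'the part has a fatigue crack'. Prior odds H:¬H = 0.158/0.842 = 0.18765. For the 'indication' outcome, the likelihood ratio is 0.85/0.229 = 3.7118.
Posterior odds = 0.18765 × 3.7118 = 0.69651, so P(H|E) = 0.69651/(1+0.69651) = 0.4106. Then P(¬H|E) = 1 − 0.4106 = 0.5894.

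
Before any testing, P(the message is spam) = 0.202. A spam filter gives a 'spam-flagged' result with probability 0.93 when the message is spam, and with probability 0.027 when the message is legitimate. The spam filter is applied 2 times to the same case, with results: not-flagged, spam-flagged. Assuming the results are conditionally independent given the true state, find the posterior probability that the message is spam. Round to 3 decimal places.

With H the event that the message is spam, the joint likelihood of the observed sequence is P(data|H) = 0.07·0.93 = 0.065100 and P(data|¬H) = 0.973·0.027 = 0.026271.
Bayes: P(H|data) = 0.202·0.065100 / (0.202·0.065100 + 0.798·0.026271) = 0.013150/0.034114 = 0.3855.

Posterior P(H) ≈ 0.385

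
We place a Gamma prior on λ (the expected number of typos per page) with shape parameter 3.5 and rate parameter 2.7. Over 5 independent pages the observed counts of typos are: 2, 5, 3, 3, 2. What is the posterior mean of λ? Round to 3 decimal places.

Total count ∑xᵢ = 15 over n = 5 pages.
Gamma is conjugate to the Poisson likelihood: posterior is Gamma(shape = 3.5+15 = 18.5, rate = 2.7+5 = 7.7).
Posterior mean = shape/rate = 18.5/7.7 = 2.403.

Posterior mean ≈ 2.403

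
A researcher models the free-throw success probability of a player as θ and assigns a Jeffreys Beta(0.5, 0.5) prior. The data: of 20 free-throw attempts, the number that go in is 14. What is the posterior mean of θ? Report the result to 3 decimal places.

Observing 14 successes and 6 failures updates Beta(0.5, 0.5) by adding the success and failure counts to the two shape parameters: α = 0.5+14 = 14.5, β = 0.5+6 = 6.5.
Posterior mean = α/(α+β) = 14.5/21 = 0.690.

Posterior mean ≈ 0.690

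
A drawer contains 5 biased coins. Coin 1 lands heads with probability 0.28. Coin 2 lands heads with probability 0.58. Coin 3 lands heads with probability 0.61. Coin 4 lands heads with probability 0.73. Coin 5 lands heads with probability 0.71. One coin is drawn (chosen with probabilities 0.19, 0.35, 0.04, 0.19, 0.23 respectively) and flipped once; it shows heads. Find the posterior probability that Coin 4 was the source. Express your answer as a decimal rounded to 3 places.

Posterior probability ≈ 0.238

Tabulate prior·likelihood by source: [1] prior 0.19, lik 0.28, product 0.05320; [2] prior 0.35, lik 0.58, product 0.2030; [3] prior 0.04, lik 0.61, product 0.02440; [4] prior 0.19, lik 0.73, product 0.1387; [5] prior 0.23, lik 0.71, product 0.1633.
Normalizing constant = 0.58260; the posterior for Coin 4 is its product over the sum, 0.1387/0.58260 = 0.238.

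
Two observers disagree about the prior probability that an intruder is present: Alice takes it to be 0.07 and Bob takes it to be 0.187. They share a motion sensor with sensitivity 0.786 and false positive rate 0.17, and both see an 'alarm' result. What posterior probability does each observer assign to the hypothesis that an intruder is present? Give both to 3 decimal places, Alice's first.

Alice: 0.258; Bob: 0.515

P('+'|H) = 0.786, P('+'|¬H) = 0.17.
Alice: numerator 0.786·0.07 = 0.055020; evidence = 0.055020+0.17·0.93 = 0.21312; posterior = 0.258.
Bob: numerator 0.786·0.187 = 0.14698; evidence = 0.14698+0.17·0.813 = 0.28519; posterior = 0.515.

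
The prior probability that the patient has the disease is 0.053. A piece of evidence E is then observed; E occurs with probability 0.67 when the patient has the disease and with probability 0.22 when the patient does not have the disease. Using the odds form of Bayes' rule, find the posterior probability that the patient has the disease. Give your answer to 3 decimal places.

Posterior probability ≈ 0.146

Prior odds = 0.053/(1−0.053) = 0.055966. In log-odds, ln(0.055966) = -2.8830.
Add log likelihood ratio: ln(3.0455) = 1.1137.
Posterior log-odds = -1.7694, so posterior odds = exp(-1.7694) = 0.17044. Converting, P(H|E) = 0.17044/1.1704 = 0.146.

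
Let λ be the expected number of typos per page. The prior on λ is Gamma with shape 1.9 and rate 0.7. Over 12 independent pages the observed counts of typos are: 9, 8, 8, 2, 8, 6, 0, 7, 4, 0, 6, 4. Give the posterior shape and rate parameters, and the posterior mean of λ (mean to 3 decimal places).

Posterior: Gamma(shape=63.9, rate=12.7); mean ≈ 5.031

Total count ∑xᵢ = 62 over n = 12 pages.
Gamma is conjugate to the Poisson likelihood: posterior is Gamma(shape = 1.9+62 = 63.9, rate = 0.7+12 = 12.7).
Posterior mean = shape/rate = 63.9/12.7 = 5.031.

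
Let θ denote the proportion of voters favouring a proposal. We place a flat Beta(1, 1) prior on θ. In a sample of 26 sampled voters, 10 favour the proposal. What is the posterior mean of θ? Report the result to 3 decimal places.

The binomial likelihood is conjugate to the Beta prior: with 10 successes and 16 failures, the posterior is Beta(1+10, 1+16) = Beta(11, 17).
E[θ | data] = 11/(11+17) = 0.393.

Posterior mean ≈ 0.393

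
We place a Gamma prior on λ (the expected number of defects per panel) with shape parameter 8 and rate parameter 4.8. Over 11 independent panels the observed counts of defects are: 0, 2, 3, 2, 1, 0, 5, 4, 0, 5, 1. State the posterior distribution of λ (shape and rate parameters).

The Poisson likelihood adds the total count to the shape and the number of exposure periods to the rate. Here ∑xᵢ = 23 and n = 11, so shape 8→31 and rate 4.8→15.8.

Posterior: Gamma(shape=31, rate=15.8)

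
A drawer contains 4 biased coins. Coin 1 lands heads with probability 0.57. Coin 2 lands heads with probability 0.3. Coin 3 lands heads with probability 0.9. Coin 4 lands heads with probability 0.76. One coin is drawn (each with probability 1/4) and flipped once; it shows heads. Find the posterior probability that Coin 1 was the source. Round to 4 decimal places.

Posterior probability ≈ 0.2253

Tabulate prior·likelihood by source: [1] prior 0.25, lik 0.57, product 0.1425; [2] prior 0.25, lik 0.3, product 0.07500; [3] prior 0.25, lik 0.9, product 0.2250; [4] prior 0.25, lik 0.76, product 0.1900.
Normalizing constant = 0.63250; the posterior for Coin 1 is its product over the sum, 0.1425/0.63250 = 0.2253.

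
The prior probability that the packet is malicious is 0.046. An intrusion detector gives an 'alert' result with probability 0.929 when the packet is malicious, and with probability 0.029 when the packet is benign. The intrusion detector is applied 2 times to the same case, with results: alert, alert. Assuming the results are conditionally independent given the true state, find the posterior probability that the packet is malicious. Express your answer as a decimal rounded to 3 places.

Let H be the event that the packet is malicious; start with P(H) = 0.046. P('alert'|H) = 0.929, P('alert'|¬H) = 0.029.
Update on result 1 ('alert'): P(H) ← 0.929·0.0460 / (0.929·0.0460 + 0.029·0.9540) = 0.042734/0.070400 = 0.6070.
Update on result 2 ('alert'): P(H) ← 0.929·0.6070 / (0.929·0.6070 + 0.029·0.3930) = 0.56392/0.57532 = 0.9802.

Posterior P(H) ≈ 0.980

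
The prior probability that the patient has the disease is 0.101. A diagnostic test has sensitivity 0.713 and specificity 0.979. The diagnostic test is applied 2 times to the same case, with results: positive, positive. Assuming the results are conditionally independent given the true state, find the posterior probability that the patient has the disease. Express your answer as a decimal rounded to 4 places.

With H the event that the patient has the disease, the joint likelihood of the observed sequence is P(data|H) = 0.713·0.713 = 0.50837 and P(data|¬H) = 0.021·0.021 = 0.00044100.
Bayes: P(H|data) = 0.101·0.50837 / (0.101·0.50837 + 0.899·0.00044100) = 0.051345/0.051742 = 0.9923.

Posterior P(H) ≈ 0.9923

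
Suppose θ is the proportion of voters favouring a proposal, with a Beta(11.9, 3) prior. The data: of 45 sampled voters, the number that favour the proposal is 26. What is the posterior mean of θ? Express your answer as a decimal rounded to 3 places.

Posterior mean ≈ 0.633

Observing 26 successes and 19 failures updates Beta(11.9, 3) by adding the success and failure counts to the two shape parameters: α = 11.9+26 = 37.9, β = 3+19 = 22.
Posterior mean = α/(α+β) = 37.9/59.9 = 0.633.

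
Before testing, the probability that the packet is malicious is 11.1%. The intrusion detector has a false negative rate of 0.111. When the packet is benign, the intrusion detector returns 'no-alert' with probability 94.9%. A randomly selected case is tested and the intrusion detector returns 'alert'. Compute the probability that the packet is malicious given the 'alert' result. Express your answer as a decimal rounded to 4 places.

P(H | E) ≈ 0.6852

Let H be the event that the packet is malicious. P(H) = 0.111, so P(¬H) = 0.889. With E the 'alert' result, P(E|H) = 0.889 and P(E|¬H) = 0.051.
P(E) = 0.889·0.111 + 0.051·0.889 = 0.098679 + 0.045339 = 0.14402.
By Bayes' theorem, P(H|E) = 0.098679 / 0.14402 = 0.6852.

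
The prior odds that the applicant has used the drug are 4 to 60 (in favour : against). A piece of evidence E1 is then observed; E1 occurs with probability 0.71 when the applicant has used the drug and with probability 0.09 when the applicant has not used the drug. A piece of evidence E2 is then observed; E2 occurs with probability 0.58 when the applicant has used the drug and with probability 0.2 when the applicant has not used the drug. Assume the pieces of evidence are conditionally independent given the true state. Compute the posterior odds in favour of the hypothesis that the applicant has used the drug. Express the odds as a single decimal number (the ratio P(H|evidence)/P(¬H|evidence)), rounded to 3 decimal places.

Prior odds = 4/60 = 0.066667.
Likelihood ratio for E1 = 0.71/0.09 = 7.8889.
Likelihood ratio for E2 = 0.58/0.2 = 2.9000.
Posterior odds = prior odds × LR₁ × LR₂ = 1.5252.

Posterior odds ≈ 1.525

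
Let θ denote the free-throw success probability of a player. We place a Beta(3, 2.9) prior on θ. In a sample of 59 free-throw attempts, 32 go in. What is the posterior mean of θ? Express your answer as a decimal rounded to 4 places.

Observing 32 successes and 27 failures updates Beta(3, 2.9) by adding the success and failure counts to the two shape parameters: α = 3+32 = 35, β = 2.9+27 = 29.9.
E[θ | data] = 35/(35+29.9) = 0.5393.

Posterior mean ≈ 0.5393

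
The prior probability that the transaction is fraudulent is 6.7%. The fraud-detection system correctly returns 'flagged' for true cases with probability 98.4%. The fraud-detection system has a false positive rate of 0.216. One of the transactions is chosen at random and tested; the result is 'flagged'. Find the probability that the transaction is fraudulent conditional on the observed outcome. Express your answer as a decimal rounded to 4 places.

Let H be the event that the transaction is fraudulent. P(H) = 0.067, so P(¬H) = 0.933. With E the 'flagged' result, P(E|H) = 0.984 and P(E|¬H) = 0.216.
P(E) = 0.984·0.067 + 0.216·0.933 = 0.065928 + 0.20153 = 0.26746.
By Bayes' theorem, P(H|E) = 0.065928 / 0.26746 = 0.2465.

P(H | E) ≈ 0.2465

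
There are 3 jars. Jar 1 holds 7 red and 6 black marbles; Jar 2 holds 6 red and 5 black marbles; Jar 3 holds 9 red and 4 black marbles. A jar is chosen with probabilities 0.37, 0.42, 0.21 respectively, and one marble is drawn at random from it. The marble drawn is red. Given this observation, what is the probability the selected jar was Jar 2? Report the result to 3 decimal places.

Posterior probability ≈ 0.399

Tabulate prior·likelihood by source: [1] prior 0.37, lik 0.5385, product 0.1992; [2] prior 0.42, lik 0.5455, product 0.2291; [3] prior 0.21, lik 0.6923, product 0.1454.
Normalizing constant = 0.57371; the posterior for Jar 2 is its product over the sum, 0.2291/0.57371 = 0.399.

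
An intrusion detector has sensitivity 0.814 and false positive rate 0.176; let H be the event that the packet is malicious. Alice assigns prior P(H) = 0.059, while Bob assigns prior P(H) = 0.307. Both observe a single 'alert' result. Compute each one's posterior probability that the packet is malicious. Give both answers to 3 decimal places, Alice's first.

P('+'|H) = 0.814, P('+'|¬H) = 0.176.
Alice: numerator 0.814·0.059 = 0.048026; evidence = 0.048026+0.176·0.941 = 0.21364; posterior = 0.225.
Bob: numerator 0.814·0.307 = 0.24990; evidence = 0.24990+0.176·0.693 = 0.37187; posterior = 0.672.

Alice: 0.225; Bob: 0.672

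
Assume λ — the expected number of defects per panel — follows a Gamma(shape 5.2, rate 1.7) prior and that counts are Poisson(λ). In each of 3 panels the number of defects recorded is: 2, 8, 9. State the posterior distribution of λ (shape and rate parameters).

Total count ∑xᵢ = 19 over n = 3 panels.
Gamma is conjugate to the Poisson likelihood: posterior is Gamma(shape = 5.2+19 = 24.2, rate = 1.7+3 = 4.7).

Posterior: Gamma(shape=24.2, rate=4.7)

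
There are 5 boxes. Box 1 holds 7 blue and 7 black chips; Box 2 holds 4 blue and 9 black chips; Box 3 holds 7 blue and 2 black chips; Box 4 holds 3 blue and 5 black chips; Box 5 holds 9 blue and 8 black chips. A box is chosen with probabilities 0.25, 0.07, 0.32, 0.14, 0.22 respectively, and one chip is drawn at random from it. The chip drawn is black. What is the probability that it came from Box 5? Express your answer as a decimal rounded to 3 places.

Tabulate prior·likelihood by source: [1] prior 0.25, lik 0.5, product 0.1250; [2] prior 0.07, lik 0.6923, product 0.04846; [3] prior 0.32, lik 0.2222, product 0.07111; [4] prior 0.14, lik 0.625, product 0.08750; [5] prior 0.22, lik 0.4706, product 0.1035.
Normalizing constant = 0.43560; the posterior for Box 5 is its product over the sum, 0.1035/0.43560 = 0.238.

Posterior probability ≈ 0.238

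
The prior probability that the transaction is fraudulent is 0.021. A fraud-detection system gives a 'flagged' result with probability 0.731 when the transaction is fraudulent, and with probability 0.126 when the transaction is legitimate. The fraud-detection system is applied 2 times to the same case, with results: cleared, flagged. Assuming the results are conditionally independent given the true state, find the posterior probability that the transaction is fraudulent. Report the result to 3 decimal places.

With H the event that the transaction is fraudulent, the joint likelihood of the observed sequence is P(data|H) = 0.269·0.731 = 0.19664 and P(data|¬H) = 0.874·0.126 = 0.11012.
Bayes: P(H|data) = 0.021·0.19664 / (0.021·0.19664 + 0.979·0.11012) = 0.0041294/0.11194 = 0.0369.

Posterior P(H) ≈ 0.037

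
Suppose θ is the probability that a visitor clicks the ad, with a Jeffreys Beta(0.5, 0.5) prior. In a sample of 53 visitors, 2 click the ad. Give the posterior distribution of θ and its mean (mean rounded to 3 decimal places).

Observing 2 successes and 51 failures updates Beta(0.5, 0.5) by adding the success and failure counts to the two shape parameters: α = 0.5+2 = 2.5, β = 0.5+51 = 51.5.
E[θ | data] = 2.5/(2.5+51.5) = 0.046.

Posterior: Beta(2.5, 51.5); mean ≈ 0.046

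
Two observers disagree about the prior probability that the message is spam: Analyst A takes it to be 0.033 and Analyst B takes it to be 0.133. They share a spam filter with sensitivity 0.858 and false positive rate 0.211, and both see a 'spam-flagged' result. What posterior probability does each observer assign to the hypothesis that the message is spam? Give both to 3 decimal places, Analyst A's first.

The likelihood ratio for a 'spam-flagged' result is 0.858/0.211 = 4.0664.
Analyst A: prior odds 0.033/0.967 = 0.034126; posterior odds 0.13877; posterior probability 0.122.
Analyst B: prior odds 0.133/0.867 = 0.15340; posterior odds 0.62379; posterior probability 0.384.

Analyst A: 0.122; Analyst B: 0.384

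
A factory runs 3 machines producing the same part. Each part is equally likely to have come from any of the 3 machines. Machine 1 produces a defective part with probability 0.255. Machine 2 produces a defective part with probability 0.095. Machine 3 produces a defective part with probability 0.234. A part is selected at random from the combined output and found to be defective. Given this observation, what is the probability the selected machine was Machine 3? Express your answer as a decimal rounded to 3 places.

Tabulate prior·likelihood by source: [1] prior 0.333333, lik 0.255, product 0.08500; [2] prior 0.333333, lik 0.095, product 0.03167; [3] prior 0.333333, lik 0.234, product 0.07800.
Normalizing constant = 0.19467; the posterior for Machine 3 is its product over the sum, 0.07800/0.19467 = 0.401.

Posterior probability ≈ 0.401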